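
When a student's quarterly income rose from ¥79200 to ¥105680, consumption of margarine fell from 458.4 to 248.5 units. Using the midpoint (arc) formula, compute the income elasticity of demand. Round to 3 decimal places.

ΔQ = 248.5 − 458.4 = -209.9; midpoint Q̄ = (458.4 + 248.5)/2 = 353.45.
ΔI = 105680 − 79200 = 26480; midpoint Ī = (79200 + 105680)/2 = 92440.
η = (ΔQ/Q̄) ÷ (ΔI/Ī) = (-209.9/353.45) ÷ (26480/92440) = -2.073.

-2.073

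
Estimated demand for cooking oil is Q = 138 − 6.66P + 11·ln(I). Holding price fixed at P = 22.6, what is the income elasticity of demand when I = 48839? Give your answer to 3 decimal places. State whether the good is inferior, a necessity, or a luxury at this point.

At P = 22.6, I = 48839: Q = 106.243.
Holding P constant, ∂Q/∂I = 11/I = 0.00022523.
η_I = (∂Q/∂I)·(I/Q) = 0.00022523 × (48839/106.243) = 0.104.
Since 0 < η < 1, this is a necessity.

0.104 (necessity)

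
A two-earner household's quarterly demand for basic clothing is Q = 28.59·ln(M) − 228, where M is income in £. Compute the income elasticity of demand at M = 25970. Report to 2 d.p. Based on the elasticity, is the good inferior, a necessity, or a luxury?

At M = 25970: Q = 62.609.
dQ/dM = 28.59/M = 0.00110089 at this income.
η = (dQ/dM)·(M/Q) = 0.00110089 × (25970/62.609) = 0.46.
Since 0 < η < 1, the good is a necessity.

0.46 (necessity)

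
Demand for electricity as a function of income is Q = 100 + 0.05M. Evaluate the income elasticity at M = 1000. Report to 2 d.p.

0.33

At M = 1000: Q = 150.000.
dQ/dM = 0.05.
η = (dQ/dM)·(M/Q) = 0.05 × (1000/150.000) = 0.33.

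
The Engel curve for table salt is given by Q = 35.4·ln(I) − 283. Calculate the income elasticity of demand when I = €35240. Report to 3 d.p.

0.404

At I = 35240: Q = 87.636.
dQ/dI = 35.4/I = 0.00100454 at this income.
η = (dQ/dI)·(I/Q) = 0.00100454 × (35240/87.636) = 0.404.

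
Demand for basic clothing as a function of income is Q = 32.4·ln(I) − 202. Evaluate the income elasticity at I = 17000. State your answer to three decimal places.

0.285

At I = 17000: Q = 113.607.
dQ/dI = 32.4/I = 0.00190588 at this income.
η = (dQ/dI)·(I/Q) = 0.00190588 × (17000/113.607) = 0.285.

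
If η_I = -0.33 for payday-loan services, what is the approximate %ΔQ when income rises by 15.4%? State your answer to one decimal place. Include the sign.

%ΔQ ≈ η × %ΔI = -0.33 × 15.4% = -5.1%.

-5.1%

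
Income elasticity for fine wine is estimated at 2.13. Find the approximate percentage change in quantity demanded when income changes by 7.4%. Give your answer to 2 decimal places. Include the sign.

15.76%

%ΔQ ≈ η × %ΔI = 2.13 × 7.4% = 15.76%.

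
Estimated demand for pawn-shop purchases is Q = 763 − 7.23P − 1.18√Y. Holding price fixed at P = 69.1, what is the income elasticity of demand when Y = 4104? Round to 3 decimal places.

At P = 69.1, Y = 4104: Q = 187.813.
Holding P constant, ∂Q/∂Y = -1.18/(2√Y) = -0.00920976.
η_Y = (∂Q/∂Y)·(Y/Q) = -0.00920976 × (4104/187.813) = -0.201.

-0.201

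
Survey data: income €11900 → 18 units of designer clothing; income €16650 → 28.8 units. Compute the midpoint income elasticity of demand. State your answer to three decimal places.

ΔQ = 28.8 − 18 = 10.8; midpoint Q̄ = (18 + 28.8)/2 = 23.4.
ΔI = 16650 − 11900 = 4750; midpoint Ī = (11900 + 16650)/2 = 14275.
η = (ΔQ/Q̄) ÷ (ΔI/Ī) = (10.8/23.4) ÷ (4750/14275) = 1.387.

1.387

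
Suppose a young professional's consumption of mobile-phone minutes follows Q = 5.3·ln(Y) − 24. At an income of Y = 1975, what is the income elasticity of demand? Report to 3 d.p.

At Y = 1975: Q = 16.218.
dQ/dY = 5.3/Y = 0.00268354 at this income.
η = (dQ/dY)·(Y/Q) = 0.00268354 × (1975/16.218) = 0.327.

0.327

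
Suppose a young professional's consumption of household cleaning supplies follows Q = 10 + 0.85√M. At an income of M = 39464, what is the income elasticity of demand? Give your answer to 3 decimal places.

At M = 39464: Q = 178.857.
dQ/dM = 0.85/(2√M) = 0.00213938 at this income.
η = (dQ/dM)·(M/Q) = 0.00213938 × (39464/178.857) = 0.472.

0.472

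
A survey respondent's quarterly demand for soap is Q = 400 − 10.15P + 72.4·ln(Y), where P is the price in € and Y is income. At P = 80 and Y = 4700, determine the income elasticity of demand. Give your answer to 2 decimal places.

0.36

At P = 80, Y = 4700: Q = 200.165.
Holding P constant, ∂Q/∂Y = 72.4/Y = 0.0154043.
η_Y = (∂Q/∂Y)·(Y/Q) = 0.0154043 × (4700/200.165) = 0.36.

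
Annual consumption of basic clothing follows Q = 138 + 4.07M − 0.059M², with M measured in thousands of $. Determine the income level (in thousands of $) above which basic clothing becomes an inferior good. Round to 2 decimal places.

dQ/dM = 4.07 − 0.118M.
The good is inferior where dQ/dM < 0. Setting dQ/dM = 0 gives M = 4.07 / 0.118 = 34.49.

34.49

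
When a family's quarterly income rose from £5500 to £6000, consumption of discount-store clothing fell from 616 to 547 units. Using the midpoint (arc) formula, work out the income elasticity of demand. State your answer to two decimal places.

-1.36

ΔQ = 547 − 616 = -69; midpoint Q̄ = (616 + 547)/2 = 581.5.
ΔI = 6000 − 5500 = 500; midpoint Ī = (5500 + 6000)/2 = 5750.
η = (ΔQ/Q̄) ÷ (ΔI/Ī) = (-69/581.5) ÷ (500/5750) = -1.36.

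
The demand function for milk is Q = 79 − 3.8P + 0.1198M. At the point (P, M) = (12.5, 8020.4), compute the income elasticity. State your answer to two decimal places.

At P = 12.5, M = 8020.4: Q = 992.344.
Holding P constant, ∂Q/∂M = 0.1198.
η_M = (∂Q/∂M)·(M/Q) = 0.1198 × (8020.4/992.344) = 0.97.

0.97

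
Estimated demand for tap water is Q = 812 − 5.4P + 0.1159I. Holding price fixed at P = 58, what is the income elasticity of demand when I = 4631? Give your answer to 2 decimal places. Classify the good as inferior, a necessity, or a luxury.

At P = 58, I = 4631: Q = 1035.533.
Holding P constant, ∂Q/∂I = 0.1159.
η_I = (∂Q/∂I)·(I/Q) = 0.1159 × (4631/1035.533) = 0.52.
Since 0 < η < 1, this is a necessity.

0.52 (necessity)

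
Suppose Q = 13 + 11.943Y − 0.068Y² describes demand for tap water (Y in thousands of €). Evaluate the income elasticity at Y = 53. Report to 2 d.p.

At Y = 53: Q = 454.9670.
dQ/dY = 11.943 − 0.136Y = 4.73500.
η = (dQ/dY)·(Y/Q) = 4.73500 × (53/454.9670) = 0.55.

0.55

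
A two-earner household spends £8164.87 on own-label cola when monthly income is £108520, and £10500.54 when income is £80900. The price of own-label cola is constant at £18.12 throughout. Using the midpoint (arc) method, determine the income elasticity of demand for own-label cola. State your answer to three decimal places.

With a constant price, Q₁ = 8164.87/18.12 = 450.600 and Q₂ = 10500.54/18.12 = 579.500 (equivalently, work directly with expenditure since P cancels).
Midpoint %ΔQ = (10500.54 − 8164.87)/9332.71 = 0.25027; midpoint %ΔI = (80900 − 108520)/94710 = -0.29163.
η = 0.25027 / -0.29163 = -0.858.

-0.858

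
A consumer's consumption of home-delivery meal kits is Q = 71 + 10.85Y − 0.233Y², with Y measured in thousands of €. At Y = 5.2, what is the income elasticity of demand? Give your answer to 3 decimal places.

0.362

At Y = 5.2: Q = 121.1197.
dQ/dY = 10.85 − 0.466Y = 8.42680.
η = (dQ/dY)·(Y/Q) = 8.42680 × (5.2/121.1197) = 0.362.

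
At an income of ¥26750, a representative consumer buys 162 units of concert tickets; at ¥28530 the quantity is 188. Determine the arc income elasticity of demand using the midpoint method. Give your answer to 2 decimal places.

ΔQ = 188 − 162 = 26; midpoint Q̄ = (162 + 188)/2 = 175.
ΔI = 28530 − 26750 = 1780; midpoint Ī = (26750 + 28530)/2 = 27640.
η = (ΔQ/Q̄) ÷ (ΔI/Ī) = (26/175) ÷ (1780/27640) = 2.31.

2.31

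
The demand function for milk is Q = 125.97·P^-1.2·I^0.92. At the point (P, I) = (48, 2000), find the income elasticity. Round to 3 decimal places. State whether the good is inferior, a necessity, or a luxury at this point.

0.920 (necessity)

For a multiplicative demand Q = A·P^α·I^β, the income elasticity is β everywhere.
Here β = 0.92, so η = 0.920.
Since 0 < η < 1, this is a necessity.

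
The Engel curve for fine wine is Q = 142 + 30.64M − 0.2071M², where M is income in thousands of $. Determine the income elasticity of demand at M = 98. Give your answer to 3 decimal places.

-0.844

At M = 98: Q = 1155.7316.
dQ/dM = 30.64 − 0.4142M = -9.95160.
η = (dQ/dM)·(M/Q) = -9.95160 × (98/1155.7316) = -0.844.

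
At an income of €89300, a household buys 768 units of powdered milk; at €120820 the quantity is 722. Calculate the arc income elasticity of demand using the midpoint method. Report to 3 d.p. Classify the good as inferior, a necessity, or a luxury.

-0.206 (inferior good)

ΔQ = 722 − 768 = -46; midpoint Q̄ = (768 + 722)/2 = 745.
ΔI = 120820 − 89300 = 31520; midpoint Ī = (89300 + 120820)/2 = 105060.
η = (ΔQ/Q̄) ÷ (ΔI/Ī) = (-46/745) ÷ (31520/105060) = -0.206.
η < 0 ⇒ inferior good.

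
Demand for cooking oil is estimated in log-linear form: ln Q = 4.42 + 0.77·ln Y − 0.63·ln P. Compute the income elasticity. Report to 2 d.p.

0.77

In a log-linear demand, the coefficient on ln Y is the income elasticity.
So η = 0.77.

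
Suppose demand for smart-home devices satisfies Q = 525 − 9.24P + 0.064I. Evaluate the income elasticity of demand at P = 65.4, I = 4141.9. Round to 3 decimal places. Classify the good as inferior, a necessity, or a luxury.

1.427 (luxury)

At P = 65.4, I = 4141.9: Q = 185.786.
Holding P constant, ∂Q/∂I = 0.064.
η_I = (∂Q/∂I)·(I/Q) = 0.064 × (4141.9/185.786) = 1.427.
Since η > 1, this is a luxury.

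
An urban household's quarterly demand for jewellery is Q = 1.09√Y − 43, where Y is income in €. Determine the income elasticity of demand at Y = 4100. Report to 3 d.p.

1.302

At Y = 4100: Q = 26.794.
dQ/dY = 1.09/(2√Y) = 0.00851147 at this income.
η = (dQ/dY)·(Y/Q) = 0.00851147 × (4100/26.794) = 1.302.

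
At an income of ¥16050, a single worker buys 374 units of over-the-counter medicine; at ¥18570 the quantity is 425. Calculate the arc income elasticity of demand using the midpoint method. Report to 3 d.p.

0.877

ΔQ = 425 − 374 = 51; midpoint Q̄ = (374 + 425)/2 = 399.5.
ΔI = 18570 − 16050 = 2520; midpoint Ī = (16050 + 18570)/2 = 17310.
η = (ΔQ/Q̄) ÷ (ΔI/Ī) = (51/399.5) ÷ (2520/17310) = 0.877.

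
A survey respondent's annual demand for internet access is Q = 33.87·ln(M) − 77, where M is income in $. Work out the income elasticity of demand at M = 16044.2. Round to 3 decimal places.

At M = 16044.2: Q = 250.967.
dQ/dM = 33.87/M = 0.00211104 at this income.
η = (dQ/dM)·(M/Q) = 0.00211104 × (16044.2/250.967) = 0.135.

0.135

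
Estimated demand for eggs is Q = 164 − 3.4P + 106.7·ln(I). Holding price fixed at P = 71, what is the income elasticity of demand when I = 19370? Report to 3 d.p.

0.109

At P = 71, I = 19370: Q = 975.887.
Holding P constant, ∂Q/∂I = 106.7/I = 0.00550852.
η_I = (∂Q/∂I)·(I/Q) = 0.00550852 × (19370/975.887) = 0.109.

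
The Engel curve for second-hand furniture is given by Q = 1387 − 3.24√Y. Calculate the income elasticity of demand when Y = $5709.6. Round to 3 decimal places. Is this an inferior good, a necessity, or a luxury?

At Y = 5709.6: Q = 1142.179.
dQ/dY = -3.24/(2√Y) = -0.0214394 at this income.
η = (dQ/dY)·(Y/Q) = -0.0214394 × (5709.6/1142.179) = -0.107.
Since η < 0, the good is an inferior good.

-0.107 (inferior good)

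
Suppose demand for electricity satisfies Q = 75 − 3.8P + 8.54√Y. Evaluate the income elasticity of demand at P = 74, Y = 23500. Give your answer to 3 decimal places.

At P = 74, Y = 23500: Q = 1102.957.
Holding P constant, ∂Q/∂Y = 8.54/(2√Y) = 0.0278544.
η_Y = (∂Q/∂Y)·(Y/Q) = 0.0278544 × (23500/1102.957) = 0.593.

0.593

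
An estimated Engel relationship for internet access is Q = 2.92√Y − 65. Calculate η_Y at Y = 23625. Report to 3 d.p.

0.585

At Y = 23625: Q = 383.816.
dQ/dY = 2.92/(2√Y) = 0.00949876 at this income.
η = (dQ/dY)·(Y/Q) = 0.00949876 × (23625/383.816) = 0.585.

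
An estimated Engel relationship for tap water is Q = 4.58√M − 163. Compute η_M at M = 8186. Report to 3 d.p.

0.824

At M = 8186: Q = 251.382.
dQ/dM = 4.58/(2√M) = 0.0253104 at this income.
η = (dQ/dM)·(M/Q) = 0.0253104 × (8186/251.382) = 0.824.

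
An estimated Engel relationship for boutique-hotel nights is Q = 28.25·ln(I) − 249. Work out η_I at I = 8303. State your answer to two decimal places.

At I = 8303: Q = 5.939.
dQ/dI = 28.25/I = 0.00340238 at this income.
η = (dQ/dI)·(I/Q) = 0.00340238 × (8303/5.939) = 4.76.

4.76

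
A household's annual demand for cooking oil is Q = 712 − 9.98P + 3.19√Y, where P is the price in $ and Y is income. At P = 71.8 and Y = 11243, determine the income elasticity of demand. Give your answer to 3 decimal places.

0.507

At P = 71.8, Y = 11243: Q = 333.681.
Holding P constant, ∂Q/∂Y = 3.19/(2√Y) = 0.0150425.
η_Y = (∂Q/∂Y)·(Y/Q) = 0.0150425 × (11243/333.681) = 0.507.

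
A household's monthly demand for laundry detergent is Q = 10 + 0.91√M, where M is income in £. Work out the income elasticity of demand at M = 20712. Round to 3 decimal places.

0.465

At M = 20712: Q = 140.964.
dQ/dM = 0.91/(2√M) = 0.00316155 at this income.
η = (dQ/dM)·(M/Q) = 0.00316155 × (20712/140.964) = 0.465.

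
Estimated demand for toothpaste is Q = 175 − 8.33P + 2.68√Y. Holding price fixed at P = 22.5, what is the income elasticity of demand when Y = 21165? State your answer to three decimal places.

0.516

At P = 22.5, Y = 21165: Q = 377.467.
Holding P constant, ∂Q/∂Y = 2.68/(2√Y) = 0.00921076.
η_Y = (∂Q/∂Y)·(Y/Q) = 0.00921076 × (21165/377.467) = 0.516.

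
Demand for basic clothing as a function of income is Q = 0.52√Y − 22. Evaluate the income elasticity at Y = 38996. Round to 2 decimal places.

At Y = 38996: Q = 80.687.
dQ/dY = 0.52/(2√Y) = 0.00131663 at this income.
η = (dQ/dY)·(Y/Q) = 0.00131663 × (38996/80.687) = 0.64.

0.64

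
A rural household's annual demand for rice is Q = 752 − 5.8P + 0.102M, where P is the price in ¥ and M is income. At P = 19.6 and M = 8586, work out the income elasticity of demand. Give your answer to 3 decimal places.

At P = 19.6, M = 8586: Q = 1514.092.
Holding P constant, ∂Q/∂M = 0.102.
η_M = (∂Q/∂M)·(M/Q) = 0.102 × (8586/1514.092) = 0.578.

0.578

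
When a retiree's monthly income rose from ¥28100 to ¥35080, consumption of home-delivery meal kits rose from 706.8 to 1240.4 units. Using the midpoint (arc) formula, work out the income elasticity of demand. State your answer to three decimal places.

2.480

ΔQ = 1240.4 − 706.8 = 533.6; midpoint Q̄ = (706.8 + 1240.4)/2 = 973.6.
ΔI = 35080 − 28100 = 6980; midpoint Ī = (28100 + 35080)/2 = 31590.
η = (ΔQ/Q̄) ÷ (ΔI/Ī) = (533.6/973.6) ÷ (6980/31590) = 2.480.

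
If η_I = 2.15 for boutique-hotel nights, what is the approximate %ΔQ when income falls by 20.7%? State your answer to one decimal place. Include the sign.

%ΔQ ≈ η × %ΔI = 2.15 × (-20.7%) = -44.5%.

-44.5%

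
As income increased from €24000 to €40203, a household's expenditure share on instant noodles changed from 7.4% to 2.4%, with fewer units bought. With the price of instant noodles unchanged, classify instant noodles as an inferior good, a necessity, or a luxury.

Quantity demanded falls as income rises, so η < 0.

inferior good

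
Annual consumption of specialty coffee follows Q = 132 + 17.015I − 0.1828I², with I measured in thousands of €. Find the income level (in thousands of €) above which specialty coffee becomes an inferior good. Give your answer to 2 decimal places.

46.54

dQ/dI = 17.015 − 0.3656I.
The good is inferior where dQ/dI < 0. Setting dQ/dI = 0 gives I = 17.015 / 0.3656 = 46.54.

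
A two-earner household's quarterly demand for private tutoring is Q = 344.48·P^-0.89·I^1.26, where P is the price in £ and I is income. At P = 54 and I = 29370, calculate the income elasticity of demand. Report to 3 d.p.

1.260

For a multiplicative demand Q = A·P^α·I^β, the income elasticity is β everywhere.
Here β = 1.26, so η = 1.260.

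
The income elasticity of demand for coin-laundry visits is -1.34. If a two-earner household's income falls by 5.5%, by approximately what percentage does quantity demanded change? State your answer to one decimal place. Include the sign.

%ΔQ ≈ η × %ΔI = -1.34 × (-5.5%) = 7.4%.

7.4%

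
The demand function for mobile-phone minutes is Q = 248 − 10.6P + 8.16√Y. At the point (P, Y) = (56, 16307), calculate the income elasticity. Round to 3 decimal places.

0.748

At P = 56, Y = 16307: Q = 696.423.
Holding P constant, ∂Q/∂Y = 8.16/(2√Y) = 0.0319502.
η_Y = (∂Q/∂Y)·(Y/Q) = 0.0319502 × (16307/696.423) = 0.748.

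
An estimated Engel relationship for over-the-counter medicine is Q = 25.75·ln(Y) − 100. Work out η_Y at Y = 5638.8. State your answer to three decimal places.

0.210

At Y = 5638.8: Q = 122.414.
dQ/dY = 25.75/Y = 0.00456657 at this income.
η = (dQ/dY)·(Y/Q) = 0.00456657 × (5638.8/122.414) = 0.210.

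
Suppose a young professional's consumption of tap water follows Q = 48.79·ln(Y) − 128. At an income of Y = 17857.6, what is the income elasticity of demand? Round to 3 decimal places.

At Y = 17857.6: Q = 349.663.
dQ/dY = 48.79/Y = 0.00273217 at this income.
η = (dQ/dY)·(Y/Q) = 0.00273217 × (17857.6/349.663) = 0.140.

0.140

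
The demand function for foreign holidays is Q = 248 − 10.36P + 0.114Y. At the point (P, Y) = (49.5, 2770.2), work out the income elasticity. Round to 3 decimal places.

At P = 49.5, Y = 2770.2: Q = 50.983.
Holding P constant, ∂Q/∂Y = 0.114.
η_Y = (∂Q/∂Y)·(Y/Q) = 0.114 × (2770.2/50.983) = 6.194.

6.194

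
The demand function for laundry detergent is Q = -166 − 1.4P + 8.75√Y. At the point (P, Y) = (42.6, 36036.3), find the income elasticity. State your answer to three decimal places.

At P = 42.6, Y = 36036.3: Q = 1435.393.
Holding P constant, ∂Q/∂Y = 8.75/(2√Y) = 0.0230467.
η_Y = (∂Q/∂Y)·(Y/Q) = 0.0230467 × (36036.3/1435.393) = 0.579.

0.579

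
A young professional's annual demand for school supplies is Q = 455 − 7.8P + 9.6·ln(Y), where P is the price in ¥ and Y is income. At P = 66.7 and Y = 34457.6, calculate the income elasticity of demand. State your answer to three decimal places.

At P = 66.7, Y = 34457.6: Q = 35.036.
Holding P constant, ∂Q/∂Y = 9.6/Y = 0.000278603.
η_Y = (∂Q/∂Y)·(Y/Q) = 0.000278603 × (34457.6/35.036) = 0.274.

0.274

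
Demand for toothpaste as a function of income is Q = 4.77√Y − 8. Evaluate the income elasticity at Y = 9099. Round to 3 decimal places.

0.509

At Y = 9099: Q = 447.004.
dQ/dY = 4.77/(2√Y) = 0.025003 at this income.
η = (dQ/dY)·(Y/Q) = 0.025003 × (9099/447.004) = 0.509.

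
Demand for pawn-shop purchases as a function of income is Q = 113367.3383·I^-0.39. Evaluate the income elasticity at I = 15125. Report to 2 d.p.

For Q = A·I^β the income elasticity is constant and equal to β.
Here β = -0.39, so η = -0.39.

-0.39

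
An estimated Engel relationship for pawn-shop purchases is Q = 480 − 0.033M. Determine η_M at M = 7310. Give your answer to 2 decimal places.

-1.01

At M = 7310: Q = 238.770.
dQ/dM = −0.033.
η = (dQ/dM)·(M/Q) = -0.033 × (7310/238.770) = -1.01.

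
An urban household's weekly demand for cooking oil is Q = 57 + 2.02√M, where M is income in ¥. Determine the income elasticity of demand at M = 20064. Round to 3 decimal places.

0.417

At M = 20064: Q = 343.128.
dQ/dM = 2.02/(2√M) = 0.00713038 at this income.
η = (dQ/dM)·(M/Q) = 0.00713038 × (20064/343.128) = 0.417.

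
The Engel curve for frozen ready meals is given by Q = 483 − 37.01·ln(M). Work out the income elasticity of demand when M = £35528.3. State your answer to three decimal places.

-0.389

At M = 35528.3: Q = 95.206.
dQ/dM = -37.01/M = -0.0010417 at this income.
η = (dQ/dM)·(M/Q) = -0.0010417 × (35528.3/95.206) = -0.389.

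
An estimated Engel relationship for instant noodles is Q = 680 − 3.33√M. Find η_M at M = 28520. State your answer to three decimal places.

-2.390

At M = 28520: Q = 117.634.
dQ/dM = -3.33/(2√M) = -0.00985915 at this income.
η = (dQ/dM)·(M/Q) = -0.00985915 × (28520/117.634) = -2.390.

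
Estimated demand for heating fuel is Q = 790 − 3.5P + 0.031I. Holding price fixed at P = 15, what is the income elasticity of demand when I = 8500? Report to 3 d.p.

At P = 15, I = 8500: Q = 1001.000.
Holding P constant, ∂Q/∂I = 0.031.
η_I = (∂Q/∂I)·(I/Q) = 0.031 × (8500/1001.000) = 0.263.

0.263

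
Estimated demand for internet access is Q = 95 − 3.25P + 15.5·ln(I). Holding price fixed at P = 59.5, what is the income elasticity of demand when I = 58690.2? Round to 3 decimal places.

At P = 59.5, I = 58690.2: Q = 71.815.
Holding P constant, ∂Q/∂I = 15.5/I = 0.000264099.
η_I = (∂Q/∂I)·(I/Q) = 0.000264099 × (58690.2/71.815) = 0.216.

0.216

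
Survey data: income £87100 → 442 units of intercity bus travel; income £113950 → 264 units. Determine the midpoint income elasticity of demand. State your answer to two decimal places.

ΔQ = 264 − 442 = -178; midpoint Q̄ = (442 + 264)/2 = 353.
ΔI = 113950 − 87100 = 26850; midpoint Ī = (87100 + 113950)/2 = 100525.
η = (ΔQ/Q̄) ÷ (ΔI/Ī) = (-178/353) ÷ (26850/100525) = -1.89.

-1.89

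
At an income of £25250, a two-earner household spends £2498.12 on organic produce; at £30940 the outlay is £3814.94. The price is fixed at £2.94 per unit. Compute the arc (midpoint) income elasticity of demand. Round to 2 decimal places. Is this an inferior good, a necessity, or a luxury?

With a constant price, Q₁ = 2498.12/2.94 = 849.701 and Q₂ = 3814.94/2.94 = 1297.599 (equivalently, work directly with expenditure since P cancels).
Midpoint %ΔQ = (3814.94 − 2498.12)/3156.53 = 0.41717; midpoint %ΔI = (30940 − 25250)/28095 = 0.20253.
η = 0.41717 / 0.20253 = 2.06.
η > 1 ⇒ luxury.

2.06 (luxury)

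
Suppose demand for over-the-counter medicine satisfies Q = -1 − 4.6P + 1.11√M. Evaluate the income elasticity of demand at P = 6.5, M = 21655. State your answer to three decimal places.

0.617

At P = 6.5, M = 21655: Q = 132.444.
Holding P constant, ∂Q/∂M = 1.11/(2√M) = 0.0037715.
η_M = (∂Q/∂M)·(M/Q) = 0.0037715 × (21655/132.444) = 0.617.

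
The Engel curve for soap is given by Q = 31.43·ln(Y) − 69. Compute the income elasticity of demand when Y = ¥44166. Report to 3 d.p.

0.118

At Y = 44166: Q = 267.166.
dQ/dY = 31.43/Y = 0.000711633 at this income.
η = (dQ/dY)·(Y/Q) = 0.000711633 × (44166/267.166) = 0.118.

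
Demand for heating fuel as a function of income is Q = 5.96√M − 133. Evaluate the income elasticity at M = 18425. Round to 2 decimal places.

At M = 18425: Q = 676.003.
dQ/dM = 5.96/(2√M) = 0.0219539 at this income.
η = (dQ/dM)·(M/Q) = 0.0219539 × (18425/676.003) = 0.60.

0.60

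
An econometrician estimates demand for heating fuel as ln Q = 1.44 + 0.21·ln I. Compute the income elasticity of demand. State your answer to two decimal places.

In a log-linear demand, the coefficient on ln I is the income elasticity.
So η = 0.21.

0.21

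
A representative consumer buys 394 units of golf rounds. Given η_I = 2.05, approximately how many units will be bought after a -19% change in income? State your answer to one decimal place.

%ΔQ ≈ η × %ΔI = 2.05 × (-19%) = -38.95%.
New Q ≈ 394 × (1 − 0.3895) = 240.5.

240.5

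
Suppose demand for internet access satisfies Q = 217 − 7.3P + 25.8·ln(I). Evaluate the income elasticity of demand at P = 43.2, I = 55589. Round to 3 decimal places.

At P = 43.2, I = 55589: Q = 183.524.
Holding P constant, ∂Q/∂I = 25.8/I = 0.000464121.
η_I = (∂Q/∂I)·(I/Q) = 0.000464121 × (55589/183.524) = 0.141.

0.141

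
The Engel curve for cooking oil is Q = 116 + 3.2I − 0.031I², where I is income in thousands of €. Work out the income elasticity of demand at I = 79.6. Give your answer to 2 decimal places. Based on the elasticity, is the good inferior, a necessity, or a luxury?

-0.79 (inferior good)

At I = 79.6: Q = 174.2990.
dQ/dI = 3.2 − 0.062I = -1.73520.
η = (dQ/dI)·(I/Q) = -1.73520 × (79.6/174.2990) = -0.79.
η < 0 ⇒ inferior good.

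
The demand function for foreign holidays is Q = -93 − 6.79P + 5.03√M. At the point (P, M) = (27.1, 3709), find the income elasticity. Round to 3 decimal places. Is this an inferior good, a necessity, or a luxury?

5.223 (luxury)

At P = 27.1, M = 3709: Q = 29.326.
Holding P constant, ∂Q/∂M = 5.03/(2√M) = 0.0412962.
η_M = (∂Q/∂M)·(M/Q) = 0.0412962 × (3709/29.326) = 5.223.
Since η > 1, this is a luxury.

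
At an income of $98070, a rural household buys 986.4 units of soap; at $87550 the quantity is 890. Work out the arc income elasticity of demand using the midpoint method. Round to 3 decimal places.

ΔQ = 890 − 986.4 = -96.4; midpoint Q̄ = (986.4 + 890)/2 = 938.2.
ΔI = 87550 − 98070 = -10520; midpoint Ī = (98070 + 87550)/2 = 92810.
η = (ΔQ/Q̄) ÷ (ΔI/Ī) = (-96.4/938.2) ÷ (-10520/92810) = 0.906.

0.906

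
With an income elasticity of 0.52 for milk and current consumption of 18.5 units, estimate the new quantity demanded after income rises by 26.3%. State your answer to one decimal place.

21.0

%ΔQ ≈ η × %ΔI = 0.52 × 26.3% = 13.676%.
New Q ≈ 18.5 × (1 + 0.13676) = 21.0.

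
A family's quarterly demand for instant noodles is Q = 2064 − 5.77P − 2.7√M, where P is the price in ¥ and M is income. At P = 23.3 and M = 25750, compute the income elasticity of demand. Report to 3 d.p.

At P = 23.3, M = 25750: Q = 1496.295.
Holding P constant, ∂Q/∂M = -2.7/(2√M) = -0.00841289.
η_M = (∂Q/∂M)·(M/Q) = -0.00841289 × (25750/1496.295) = -0.145.

-0.145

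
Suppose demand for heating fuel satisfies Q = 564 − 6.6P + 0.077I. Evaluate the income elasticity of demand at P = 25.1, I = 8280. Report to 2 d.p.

At P = 25.1, I = 8280: Q = 1035.900.
Holding P constant, ∂Q/∂I = 0.077.
η_I = (∂Q/∂I)·(I/Q) = 0.077 × (8280/1035.900) = 0.62.

0.62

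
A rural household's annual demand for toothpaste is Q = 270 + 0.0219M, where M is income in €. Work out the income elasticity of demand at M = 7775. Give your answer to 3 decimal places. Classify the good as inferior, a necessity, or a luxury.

0.387 (necessity)

At M = 7775: Q = 440.273.
dQ/dM = 0.0219.
η = (dQ/dM)·(M/Q) = 0.0219 × (7775/440.273) = 0.387.
Since 0 < η < 1, the good is a necessity.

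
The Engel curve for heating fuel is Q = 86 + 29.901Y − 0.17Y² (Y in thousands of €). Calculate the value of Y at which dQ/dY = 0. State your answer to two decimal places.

87.94

dQ/dY = 29.901 − 0.34Y.
The good is inferior where dQ/dY < 0. Setting dQ/dY = 0 gives Y = 29.901 / 0.34 = 87.94.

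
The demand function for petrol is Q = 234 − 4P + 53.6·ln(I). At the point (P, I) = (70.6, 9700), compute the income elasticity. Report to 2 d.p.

0.12

At P = 70.6, I = 9700: Q = 443.642.
Holding P constant, ∂Q/∂I = 53.6/I = 0.00552577.
η_I = (∂Q/∂I)·(I/Q) = 0.00552577 × (9700/443.642) = 0.12.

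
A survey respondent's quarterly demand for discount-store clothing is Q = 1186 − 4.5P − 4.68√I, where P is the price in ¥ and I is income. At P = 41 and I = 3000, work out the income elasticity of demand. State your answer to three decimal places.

-0.172

At P = 41, I = 3000: Q = 745.166.
Holding P constant, ∂Q/∂I = -4.68/(2√I) = -0.0427224.
η_I = (∂Q/∂I)·(I/Q) = -0.0427224 × (3000/745.166) = -0.172.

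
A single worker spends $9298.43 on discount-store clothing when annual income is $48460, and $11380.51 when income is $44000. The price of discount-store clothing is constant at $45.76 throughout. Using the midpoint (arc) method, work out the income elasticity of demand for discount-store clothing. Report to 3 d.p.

With a constant price, Q₁ = 9298.43/45.76 = 203.200 and Q₂ = 11380.51/45.76 = 248.700 (equivalently, work directly with expenditure since P cancels).
Midpoint %ΔQ = (11380.51 − 9298.43)/10339.47 = 0.20137; midpoint %ΔI = (44000 − 48460)/46230 = -0.09647.
η = 0.20137 / -0.09647 = -2.087.

-2.087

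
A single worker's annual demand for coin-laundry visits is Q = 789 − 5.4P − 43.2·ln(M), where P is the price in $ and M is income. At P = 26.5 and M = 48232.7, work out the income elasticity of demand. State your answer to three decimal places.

At P = 26.5, M = 48232.7: Q = 180.040.
Holding P constant, ∂Q/∂M = -43.2/M = -0.000895658.
η_M = (∂Q/∂M)·(M/Q) = -0.000895658 × (48232.7/180.040) = -0.240.

-0.240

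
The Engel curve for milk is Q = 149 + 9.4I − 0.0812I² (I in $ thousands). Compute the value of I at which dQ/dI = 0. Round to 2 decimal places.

dQ/dI = 9.4 − 0.1624I.
The good is inferior where dQ/dI < 0. Setting dQ/dI = 0 gives I = 9.4 / 0.1624 = 57.88.

57.88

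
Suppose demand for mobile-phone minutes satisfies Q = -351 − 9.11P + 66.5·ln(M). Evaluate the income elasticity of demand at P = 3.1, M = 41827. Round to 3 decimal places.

0.202

At P = 3.1, M = 41827: Q = 328.405.
Holding P constant, ∂Q/∂M = 66.5/M = 0.00158988.
η_M = (∂Q/∂M)·(M/Q) = 0.00158988 × (41827/328.405) = 0.202.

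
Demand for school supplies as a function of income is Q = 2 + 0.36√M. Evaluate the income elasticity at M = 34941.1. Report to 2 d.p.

0.49

At M = 34941.1: Q = 69.293.
dQ/dM = 0.36/(2√M) = 0.000962951 at this income.
η = (dQ/dM)·(M/Q) = 0.000962951 × (34941.1/69.293) = 0.49.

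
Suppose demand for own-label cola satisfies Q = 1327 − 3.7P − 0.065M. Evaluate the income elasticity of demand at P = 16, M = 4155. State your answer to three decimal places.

-0.271

At P = 16, M = 4155: Q = 997.725.
Holding P constant, ∂Q/∂M = −0.065.
η_M = (∂Q/∂M)·(M/Q) = -0.065 × (4155/997.725) = -0.271.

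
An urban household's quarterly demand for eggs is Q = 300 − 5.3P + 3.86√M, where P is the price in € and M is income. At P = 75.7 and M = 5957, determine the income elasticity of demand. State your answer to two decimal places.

At P = 75.7, M = 5957: Q = 196.711.
Holding P constant, ∂Q/∂M = 3.86/(2√M) = 0.025006.
η_M = (∂Q/∂M)·(M/Q) = 0.025006 × (5957/196.711) = 0.76.

0.76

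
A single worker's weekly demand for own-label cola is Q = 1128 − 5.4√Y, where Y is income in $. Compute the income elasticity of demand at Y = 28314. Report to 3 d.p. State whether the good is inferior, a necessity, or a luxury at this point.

-2.071 (inferior good)

At Y = 28314: Q = 219.355.
dQ/dY = -5.4/(2√Y) = -0.0160459 at this income.
η = (dQ/dY)·(Y/Q) = -0.0160459 × (28314/219.355) = -2.071.
Since η < 0, the good is an inferior good.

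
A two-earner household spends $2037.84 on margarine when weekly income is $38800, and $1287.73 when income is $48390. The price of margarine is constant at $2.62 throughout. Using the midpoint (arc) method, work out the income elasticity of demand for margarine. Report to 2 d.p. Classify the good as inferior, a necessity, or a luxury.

-2.05 (inferior good)

With a constant price, Q₁ = 2037.84/2.62 = 777.802 and Q₂ = 1287.73/2.62 = 491.500 (equivalently, work directly with expenditure since P cancels).
Midpoint %ΔQ = (1287.73 − 2037.84)/1662.79 = -0.45112; midpoint %ΔI = (48390 − 38800)/43595 = 0.21998.
η = -0.45112 / 0.21998 = -2.05.
η < 0 ⇒ inferior good.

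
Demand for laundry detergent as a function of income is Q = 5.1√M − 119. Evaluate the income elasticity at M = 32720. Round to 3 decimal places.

At M = 32720: Q = 803.522.
dQ/dM = 5.1/(2√M) = 0.0140972 at this income.
η = (dQ/dM)·(M/Q) = 0.0140972 × (32720/803.522) = 0.574.

0.574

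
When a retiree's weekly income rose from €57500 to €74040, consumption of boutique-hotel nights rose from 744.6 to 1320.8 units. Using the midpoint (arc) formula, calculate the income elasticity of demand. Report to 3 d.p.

2.219

ΔQ = 1320.8 − 744.6 = 576.2; midpoint Q̄ = (744.6 + 1320.8)/2 = 1032.7.
ΔI = 74040 − 57500 = 16540; midpoint Ī = (57500 + 74040)/2 = 65770.
η = (ΔQ/Q̄) ÷ (ΔI/Ī) = (576.2/1032.7) ÷ (16540/65770) = 2.219.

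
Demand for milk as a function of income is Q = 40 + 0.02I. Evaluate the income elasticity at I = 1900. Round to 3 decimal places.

0.487

At I = 1900: Q = 78.000.
dQ/dI = 0.02.
η = (dQ/dI)·(I/Q) = 0.02 × (1900/78.000) = 0.487.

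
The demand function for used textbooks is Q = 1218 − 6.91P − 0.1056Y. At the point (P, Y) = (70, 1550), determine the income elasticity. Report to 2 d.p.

-0.29

At P = 70, Y = 1550: Q = 570.620.
Holding P constant, ∂Q/∂Y = −0.1056.
η_Y = (∂Q/∂Y)·(Y/Q) = -0.1056 × (1550/570.620) = -0.29.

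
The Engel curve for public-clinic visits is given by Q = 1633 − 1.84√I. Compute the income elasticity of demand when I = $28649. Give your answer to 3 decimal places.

At I = 28649: Q = 1321.561.
dQ/dI = -1.84/(2√I) = -0.00543542 at this income.
η = (dQ/dI)·(I/Q) = -0.00543542 × (28649/1321.561) = -0.118.

-0.118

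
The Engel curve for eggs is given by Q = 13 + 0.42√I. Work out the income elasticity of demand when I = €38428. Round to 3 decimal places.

0.432

At I = 38428: Q = 95.333.
dQ/dI = 0.42/(2√I) = 0.00107126 at this income.
η = (dQ/dI)·(I/Q) = 0.00107126 × (38428/95.333) = 0.432.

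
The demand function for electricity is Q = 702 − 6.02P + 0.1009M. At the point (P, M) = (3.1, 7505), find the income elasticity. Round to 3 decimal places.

0.526

At P = 3.1, M = 7505: Q = 1440.593.
Holding P constant, ∂Q/∂M = 0.1009.
η_M = (∂Q/∂M)·(M/Q) = 0.1009 × (7505/1440.593) = 0.526.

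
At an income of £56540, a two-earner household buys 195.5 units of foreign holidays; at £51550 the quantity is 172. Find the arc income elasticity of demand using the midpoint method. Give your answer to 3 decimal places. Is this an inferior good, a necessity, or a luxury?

1.385 (luxury)

ΔQ = 172 − 195.5 = -23.5; midpoint Q̄ = (195.5 + 172)/2 = 183.75.
ΔI = 51550 − 56540 = -4990; midpoint Ī = (56540 + 51550)/2 = 54045.
η = (ΔQ/Q̄) ÷ (ΔI/Ī) = (-23.5/183.75) ÷ (-4990/54045) = 1.385.
η > 1 ⇒ luxury.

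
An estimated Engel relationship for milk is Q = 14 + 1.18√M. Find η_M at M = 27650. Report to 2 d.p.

At M = 27650: Q = 210.214.
dQ/dM = 1.18/(2√M) = 0.00354817 at this income.
η = (dQ/dM)·(M/Q) = 0.00354817 × (27650/210.214) = 0.47.

0.47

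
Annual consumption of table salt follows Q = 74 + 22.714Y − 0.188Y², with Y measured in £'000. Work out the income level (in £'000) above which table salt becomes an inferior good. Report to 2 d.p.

60.41

dQ/dY = 22.714 − 0.376Y.
The good is inferior where dQ/dY < 0. Setting dQ/dY = 0 gives Y = 22.714 / 0.376 = 60.41.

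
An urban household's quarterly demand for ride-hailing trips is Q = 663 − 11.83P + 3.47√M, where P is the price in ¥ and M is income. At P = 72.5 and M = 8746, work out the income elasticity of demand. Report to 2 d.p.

1.25

At P = 72.5, M = 8746: Q = 129.840.
Holding P constant, ∂Q/∂M = 3.47/(2√M) = 0.0185522.
η_M = (∂Q/∂M)·(M/Q) = 0.0185522 × (8746/129.840) = 1.25.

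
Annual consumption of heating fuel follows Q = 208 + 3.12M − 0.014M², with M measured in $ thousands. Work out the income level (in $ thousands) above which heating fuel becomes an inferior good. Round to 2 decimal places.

111.43

dQ/dM = 3.12 − 0.028M.
The good is inferior where dQ/dM < 0. Setting dQ/dM = 0 gives M = 3.12 / 0.028 = 111.43.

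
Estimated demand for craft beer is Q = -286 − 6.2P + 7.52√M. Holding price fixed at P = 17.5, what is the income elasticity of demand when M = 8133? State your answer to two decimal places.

At P = 17.5, M = 8133: Q = 283.677.
Holding P constant, ∂Q/∂M = 7.52/(2√M) = 0.0416929.
η_M = (∂Q/∂M)·(M/Q) = 0.0416929 × (8133/283.677) = 1.20.

1.20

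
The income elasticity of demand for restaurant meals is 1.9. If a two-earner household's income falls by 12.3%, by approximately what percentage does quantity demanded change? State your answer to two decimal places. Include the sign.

-23.37%

%ΔQ ≈ η × %ΔI = 1.9 × (-12.3%) = -23.37%.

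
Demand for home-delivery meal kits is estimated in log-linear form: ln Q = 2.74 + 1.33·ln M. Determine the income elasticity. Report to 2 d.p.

In a log-linear demand, the coefficient on ln M is the income elasticity.
So η = 1.33.

1.33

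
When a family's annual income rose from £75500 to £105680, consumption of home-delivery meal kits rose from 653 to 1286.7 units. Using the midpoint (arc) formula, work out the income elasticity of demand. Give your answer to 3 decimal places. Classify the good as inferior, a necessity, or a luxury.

ΔQ = 1286.7 − 653 = 633.7; midpoint Q̄ = (653 + 1286.7)/2 = 969.85.
ΔI = 105680 − 75500 = 30180; midpoint Ī = (75500 + 105680)/2 = 90590.
η = (ΔQ/Q̄) ÷ (ΔI/Ī) = (633.7/969.85) ÷ (30180/90590) = 1.961.
η > 1 ⇒ luxury.

1.961 (luxury)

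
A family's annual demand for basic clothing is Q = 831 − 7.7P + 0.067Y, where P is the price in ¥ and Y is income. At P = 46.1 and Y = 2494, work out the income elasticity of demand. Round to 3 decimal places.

At P = 46.1, Y = 2494: Q = 643.128.
Holding P constant, ∂Q/∂Y = 0.067.
η_Y = (∂Q/∂Y)·(Y/Q) = 0.067 × (2494/643.128) = 0.260.

0.260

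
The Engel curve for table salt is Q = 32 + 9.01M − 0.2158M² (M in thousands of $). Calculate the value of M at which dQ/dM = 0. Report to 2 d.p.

20.88

dQ/dM = 9.01 − 0.4316M.
The good is inferior where dQ/dM < 0. Setting dQ/dM = 0 gives M = 9.01 / 0.4316 = 20.88.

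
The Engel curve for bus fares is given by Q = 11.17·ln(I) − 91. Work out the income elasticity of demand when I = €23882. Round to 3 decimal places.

At I = 23882: Q = 21.603.
dQ/dI = 11.17/I = 0.000467716 at this income.
η = (dQ/dI)·(I/Q) = 0.000467716 × (23882/21.603) = 0.517.

0.517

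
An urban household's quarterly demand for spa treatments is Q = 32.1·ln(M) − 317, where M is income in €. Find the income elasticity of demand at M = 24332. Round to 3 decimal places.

4.461

At M = 24332: Q = 7.195.
dQ/dM = 32.1/M = 0.00131925 at this income.
η = (dQ/dM)·(M/Q) = 0.00131925 × (24332/7.195) = 4.461.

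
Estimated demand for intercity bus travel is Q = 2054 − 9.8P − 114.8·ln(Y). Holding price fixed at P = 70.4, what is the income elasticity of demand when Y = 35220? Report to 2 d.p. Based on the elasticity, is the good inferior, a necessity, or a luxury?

At P = 70.4, Y = 35220: Q = 162.196.
Holding P constant, ∂Q/∂Y = -114.8/Y = -0.00325951.
η_Y = (∂Q/∂Y)·(Y/Q) = -0.00325951 × (35220/162.196) = -0.71.
Since η < 0, this is an inferior good.

-0.71 (inferior good)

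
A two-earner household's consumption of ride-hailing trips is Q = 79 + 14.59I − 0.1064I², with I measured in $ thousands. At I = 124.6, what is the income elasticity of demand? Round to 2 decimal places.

-6.06

At I = 124.6: Q = 245.0370.
dQ/dI = 14.59 − 0.2128I = -11.92488.
η = (dQ/dI)·(I/Q) = -11.92488 × (124.6/245.0370) = -6.06.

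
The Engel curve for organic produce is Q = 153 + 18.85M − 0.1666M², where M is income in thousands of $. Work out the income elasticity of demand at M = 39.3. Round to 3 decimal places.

At M = 39.3: Q = 636.4930.
dQ/dM = 18.85 − 0.3332M = 5.75524.
η = (dQ/dM)·(M/Q) = 5.75524 × (39.3/636.4930) = 0.355.

0.355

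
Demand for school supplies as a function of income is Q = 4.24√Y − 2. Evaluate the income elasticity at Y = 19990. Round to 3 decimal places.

At Y = 19990: Q = 597.477.
dQ/dY = 4.24/(2√Y) = 0.0149944 at this income.
η = (dQ/dY)·(Y/Q) = 0.0149944 × (19990/597.477) = 0.502.

0.502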